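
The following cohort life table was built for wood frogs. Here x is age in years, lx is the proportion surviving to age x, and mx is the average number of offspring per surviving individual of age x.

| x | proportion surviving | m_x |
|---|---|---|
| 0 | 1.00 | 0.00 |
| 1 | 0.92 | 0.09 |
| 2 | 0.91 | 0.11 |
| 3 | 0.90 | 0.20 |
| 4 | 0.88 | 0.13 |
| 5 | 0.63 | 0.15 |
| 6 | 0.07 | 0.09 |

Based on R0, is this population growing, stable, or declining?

declining

R0 = Σ lx·mx = 0 + 0.0828 + 0.1001 + 0.18 + 0.1144 + 0.0945 + 0.0063 = 0.5781
R0 < 1, so the population is declining.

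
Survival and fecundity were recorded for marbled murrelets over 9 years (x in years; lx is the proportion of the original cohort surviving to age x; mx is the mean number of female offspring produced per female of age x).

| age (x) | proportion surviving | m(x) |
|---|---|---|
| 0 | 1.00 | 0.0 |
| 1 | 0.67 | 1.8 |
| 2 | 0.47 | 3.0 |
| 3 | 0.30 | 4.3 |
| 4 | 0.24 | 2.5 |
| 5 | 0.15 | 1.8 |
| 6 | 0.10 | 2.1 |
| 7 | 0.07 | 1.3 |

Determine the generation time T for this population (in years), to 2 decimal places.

2.67

lx·mx: 0, 1.206, 1.41, 1.29, 0.6, 0.27, 0.21, 0.091 → R0 = 5.077
x·lx·mx: 0, 1.206, 2.82, 3.87, 2.4, 1.35, 1.26, 0.637 → Σ = 13.543
T = 13.543 / 5.077 = 2.66752… → 2.67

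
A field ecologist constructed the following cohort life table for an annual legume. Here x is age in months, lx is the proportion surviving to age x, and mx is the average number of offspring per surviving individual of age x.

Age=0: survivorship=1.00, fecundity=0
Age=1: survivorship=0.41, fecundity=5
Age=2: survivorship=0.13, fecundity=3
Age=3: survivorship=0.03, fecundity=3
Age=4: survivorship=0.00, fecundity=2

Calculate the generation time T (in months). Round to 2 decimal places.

lx·mx: 0, 2.05, 0.39, 0.09, 0 → R0 = 2.53
x·lx·mx: 0, 2.05, 0.78, 0.27, 0 → Σ = 3.1
T = 3.1 / 2.53 = 1.225296… → 1.23

1.23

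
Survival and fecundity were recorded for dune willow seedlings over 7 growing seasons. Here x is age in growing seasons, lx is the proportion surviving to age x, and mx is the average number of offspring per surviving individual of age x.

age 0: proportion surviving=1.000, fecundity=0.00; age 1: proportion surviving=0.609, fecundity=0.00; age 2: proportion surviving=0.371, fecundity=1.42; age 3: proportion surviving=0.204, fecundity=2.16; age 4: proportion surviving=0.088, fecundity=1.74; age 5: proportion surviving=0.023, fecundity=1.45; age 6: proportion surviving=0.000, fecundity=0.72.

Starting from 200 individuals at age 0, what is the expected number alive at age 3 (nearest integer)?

41

Expected survivors = N0 · l_3 = 200 × 0.204 = 40.8 → 41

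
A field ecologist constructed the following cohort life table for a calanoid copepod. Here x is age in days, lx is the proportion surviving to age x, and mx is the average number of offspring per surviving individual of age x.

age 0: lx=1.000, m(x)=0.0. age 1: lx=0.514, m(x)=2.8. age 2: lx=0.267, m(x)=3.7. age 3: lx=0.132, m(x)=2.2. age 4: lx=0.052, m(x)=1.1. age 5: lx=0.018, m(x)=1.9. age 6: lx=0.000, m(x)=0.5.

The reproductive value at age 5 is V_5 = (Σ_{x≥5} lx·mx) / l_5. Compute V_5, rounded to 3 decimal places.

1.900

lx·mx for x ≥ 5: 0.0342, 0 → sum = 0.0342
V_5 = 0.0342 / l_5 = 0.0342 / 0.018 = 1.9 → 1.900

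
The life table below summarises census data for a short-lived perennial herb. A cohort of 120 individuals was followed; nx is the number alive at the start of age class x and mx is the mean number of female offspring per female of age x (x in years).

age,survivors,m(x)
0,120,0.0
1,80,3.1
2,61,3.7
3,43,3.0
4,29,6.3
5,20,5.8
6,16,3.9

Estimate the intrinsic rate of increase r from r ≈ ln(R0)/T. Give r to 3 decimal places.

0.724

lx = nx/n0 = nx/120: 1, 0.66667…, 0.50833…, 0.35833…, 0.24167…, 0.16667…, 0.13333…
R0 = Σ lx·mx = 0 + 2.06667… + 1.88083… + 1.075… + 1.5225… + 0.96667… + 0.52… = 8.031667…
Σ x·lx·mx = 23.096667…; T = 23.096667…/8.031667… = 2.8757…
r ≈ ln(R0)/T = ln(8.031667…)/2.8757… = 0.72448… → 0.724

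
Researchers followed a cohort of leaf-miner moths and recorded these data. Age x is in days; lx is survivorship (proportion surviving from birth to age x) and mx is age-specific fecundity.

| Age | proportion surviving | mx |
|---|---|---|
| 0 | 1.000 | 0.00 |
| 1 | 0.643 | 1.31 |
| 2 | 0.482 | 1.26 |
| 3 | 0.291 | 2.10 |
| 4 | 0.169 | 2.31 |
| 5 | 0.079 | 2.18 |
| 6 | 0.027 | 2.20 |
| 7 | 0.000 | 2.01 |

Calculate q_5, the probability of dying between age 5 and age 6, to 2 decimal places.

q_5 = (l_5 − l_6) / l_5 = (0.079 − 0.027) / 0.079
     = 0.052 / 0.079 = 0.658228… → 0.66

0.66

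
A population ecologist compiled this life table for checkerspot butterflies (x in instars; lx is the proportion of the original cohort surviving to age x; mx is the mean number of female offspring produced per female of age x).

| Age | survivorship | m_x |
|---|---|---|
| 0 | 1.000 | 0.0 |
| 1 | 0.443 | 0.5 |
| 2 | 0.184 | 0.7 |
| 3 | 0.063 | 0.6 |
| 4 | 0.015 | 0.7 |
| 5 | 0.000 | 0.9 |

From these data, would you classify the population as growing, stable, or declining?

R0 = Σ lx·mx = 0 + 0.2215 + 0.1288 + 0.0378 + 0.0105 + 0 = 0.3986
R0 < 1, so the population is declining.

declining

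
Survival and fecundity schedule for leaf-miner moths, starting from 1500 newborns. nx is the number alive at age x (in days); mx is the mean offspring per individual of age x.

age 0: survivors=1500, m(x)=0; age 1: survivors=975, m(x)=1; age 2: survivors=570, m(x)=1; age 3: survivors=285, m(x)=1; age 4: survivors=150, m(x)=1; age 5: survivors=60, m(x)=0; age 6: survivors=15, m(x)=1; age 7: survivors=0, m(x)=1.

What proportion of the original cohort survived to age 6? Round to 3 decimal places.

l_6 = n_6/n_0 = 15/1500 = 0.01 → 0.010

0.010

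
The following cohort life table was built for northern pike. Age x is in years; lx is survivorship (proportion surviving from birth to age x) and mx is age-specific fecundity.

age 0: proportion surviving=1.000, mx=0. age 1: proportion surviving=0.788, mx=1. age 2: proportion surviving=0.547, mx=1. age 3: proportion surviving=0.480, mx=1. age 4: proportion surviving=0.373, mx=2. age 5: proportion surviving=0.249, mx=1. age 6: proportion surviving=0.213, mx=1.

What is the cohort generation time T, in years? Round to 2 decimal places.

2.92

lx·mx: 0, 0.788, 0.547, 0.48, 0.746, 0.249, 0.213 → R0 = 3.023
x·lx·mx: 0, 0.788, 1.094, 1.44, 2.984, 1.245, 1.278 → Σ = 8.829
T = 8.829 / 3.023 = 2.920609… → 2.92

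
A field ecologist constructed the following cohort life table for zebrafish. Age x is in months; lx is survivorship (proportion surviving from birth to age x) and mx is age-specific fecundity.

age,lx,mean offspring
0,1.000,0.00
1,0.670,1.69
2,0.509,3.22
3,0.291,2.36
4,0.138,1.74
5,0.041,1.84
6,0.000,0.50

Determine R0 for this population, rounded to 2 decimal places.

lx·mx by age: 0, 1.1323, 1.63898, 0.68676, 0.24012, 0.07544, 0
R0 = Σ lx·mx = 3.7736 → 3.77

3.77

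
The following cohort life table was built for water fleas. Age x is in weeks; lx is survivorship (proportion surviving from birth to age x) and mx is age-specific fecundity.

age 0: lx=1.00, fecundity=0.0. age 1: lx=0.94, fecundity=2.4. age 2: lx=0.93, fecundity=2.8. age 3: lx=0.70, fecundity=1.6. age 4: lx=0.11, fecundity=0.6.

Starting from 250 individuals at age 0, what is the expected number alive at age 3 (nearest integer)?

175

Expected survivors = N0 · l_3 = 250 × 0.70 = 175 → 175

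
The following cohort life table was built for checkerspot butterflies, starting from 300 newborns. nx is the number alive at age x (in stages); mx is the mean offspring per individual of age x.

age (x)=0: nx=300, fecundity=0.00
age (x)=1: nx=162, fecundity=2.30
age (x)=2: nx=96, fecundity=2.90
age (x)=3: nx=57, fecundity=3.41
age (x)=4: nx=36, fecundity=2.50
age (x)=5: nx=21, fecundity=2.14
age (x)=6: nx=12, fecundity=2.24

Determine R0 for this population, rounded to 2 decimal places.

lx = nx/n0 = nx/300: 1, 0.54, 0.32, 0.19, 0.12, 0.07, 0.04
lx·mx by age: 0, 1.242, 0.928, 0.6479, 0.3, 0.1498, 0.0896
R0 = Σ lx·mx = 3.3573 → 3.36

3.36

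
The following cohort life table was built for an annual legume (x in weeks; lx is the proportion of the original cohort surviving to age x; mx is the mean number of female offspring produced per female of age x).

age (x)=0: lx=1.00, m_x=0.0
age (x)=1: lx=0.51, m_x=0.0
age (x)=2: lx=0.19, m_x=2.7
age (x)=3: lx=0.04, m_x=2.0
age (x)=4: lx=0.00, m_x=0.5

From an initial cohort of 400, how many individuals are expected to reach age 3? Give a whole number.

Expected survivors = N0 · l_3 = 400 × 0.04 = 16 → 16

16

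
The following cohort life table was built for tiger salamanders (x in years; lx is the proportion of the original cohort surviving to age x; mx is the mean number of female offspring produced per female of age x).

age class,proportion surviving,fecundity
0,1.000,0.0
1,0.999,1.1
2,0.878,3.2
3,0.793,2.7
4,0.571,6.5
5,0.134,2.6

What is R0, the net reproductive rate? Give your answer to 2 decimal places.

10.11

lx·mx by age: 0, 1.0989, 2.8096, 2.1411, 3.7115, 0.3484
R0 = Σ lx·mx = 10.1095 → 10.11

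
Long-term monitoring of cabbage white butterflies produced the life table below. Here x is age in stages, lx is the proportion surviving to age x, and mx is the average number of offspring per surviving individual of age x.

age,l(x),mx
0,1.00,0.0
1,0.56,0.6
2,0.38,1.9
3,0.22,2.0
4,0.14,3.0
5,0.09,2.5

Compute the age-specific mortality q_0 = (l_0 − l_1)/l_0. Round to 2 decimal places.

q_0 = (l_0 − l_1) / l_0 = (1 − 0.56) / 1
     = 0.44 / 1 = 0.44 → 0.44

0.44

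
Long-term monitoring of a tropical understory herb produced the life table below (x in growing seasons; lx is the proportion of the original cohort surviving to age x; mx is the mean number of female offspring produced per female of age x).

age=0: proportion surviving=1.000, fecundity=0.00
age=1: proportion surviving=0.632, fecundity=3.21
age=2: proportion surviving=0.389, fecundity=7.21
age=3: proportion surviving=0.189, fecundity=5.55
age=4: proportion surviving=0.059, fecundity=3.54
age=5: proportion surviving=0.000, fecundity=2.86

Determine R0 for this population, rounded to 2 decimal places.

6.09

lx·mx by age: 0, 2.02872, 2.80469, 1.04895, 0.20886, 0
R0 = Σ lx·mx = 6.09122 → 6.09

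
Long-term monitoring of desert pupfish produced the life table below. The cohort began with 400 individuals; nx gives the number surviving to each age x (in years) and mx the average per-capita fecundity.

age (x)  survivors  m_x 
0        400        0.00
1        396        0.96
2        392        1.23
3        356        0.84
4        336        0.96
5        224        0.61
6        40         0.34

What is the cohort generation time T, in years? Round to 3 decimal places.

2.629

lx = nx/n0 = nx/400: 1, 0.99, 0.98, 0.89, 0.84, 0.56, 0.1
lx·mx: 0, 0.9504, 1.2054, 0.7476, 0.8064, 0.3416, 0.034 → R0 = 4.0854
x·lx·mx: 0, 0.9504, 2.4108, 2.2428, 3.2256, 1.708, 0.204 → Σ = 10.7416
T = 10.7416 / 4.0854 = 2.629265… → 2.629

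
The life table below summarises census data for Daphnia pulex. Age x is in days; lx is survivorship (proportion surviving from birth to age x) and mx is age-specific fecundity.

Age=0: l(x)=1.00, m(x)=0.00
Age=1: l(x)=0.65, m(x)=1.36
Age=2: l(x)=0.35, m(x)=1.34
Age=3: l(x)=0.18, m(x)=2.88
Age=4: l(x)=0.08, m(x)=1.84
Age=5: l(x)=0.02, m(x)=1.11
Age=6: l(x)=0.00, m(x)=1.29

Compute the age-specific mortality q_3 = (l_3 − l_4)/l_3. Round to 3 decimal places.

q_3 = (l_3 − l_4) / l_3 = (0.18 − 0.08) / 0.18
     = 0.1 / 0.18 = 0.555556… → 0.556

0.556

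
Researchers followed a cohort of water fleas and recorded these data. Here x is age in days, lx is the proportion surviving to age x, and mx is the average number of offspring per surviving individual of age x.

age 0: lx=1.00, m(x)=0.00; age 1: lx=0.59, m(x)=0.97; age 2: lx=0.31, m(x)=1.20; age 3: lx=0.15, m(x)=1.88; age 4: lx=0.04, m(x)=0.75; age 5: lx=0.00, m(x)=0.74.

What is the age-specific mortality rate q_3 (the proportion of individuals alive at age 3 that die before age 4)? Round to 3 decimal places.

q_3 = (l_3 − l_4) / l_3 = (0.15 − 0.04) / 0.15
     = 0.11 / 0.15 = 0.733333… → 0.733

0.733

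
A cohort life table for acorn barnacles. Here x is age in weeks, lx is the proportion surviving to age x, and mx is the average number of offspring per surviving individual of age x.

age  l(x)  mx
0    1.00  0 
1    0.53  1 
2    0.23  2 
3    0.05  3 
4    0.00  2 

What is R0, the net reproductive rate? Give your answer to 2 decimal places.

1.14

lx·mx by age: 0, 0.53, 0.46, 0.15, 0
R0 = Σ lx·mx = 1.14 → 1.14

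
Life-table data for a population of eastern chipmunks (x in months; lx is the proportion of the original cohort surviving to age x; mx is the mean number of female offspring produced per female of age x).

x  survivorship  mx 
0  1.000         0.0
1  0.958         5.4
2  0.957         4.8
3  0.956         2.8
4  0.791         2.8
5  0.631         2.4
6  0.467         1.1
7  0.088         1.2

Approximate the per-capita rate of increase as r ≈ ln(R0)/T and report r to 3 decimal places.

R0 = Σ lx·mx = 0 + 5.1732 + 4.5936 + 2.6768 + 2.2148 + 1.5144 + 0.5137 + 0.1056 = 16.7921
Σ x·lx·mx = 42.6434; T = 42.6434/16.7921 = 2.53949…
r ≈ ln(R0)/T = ln(16.7921)/2.53949… = 1.11082… → 1.111

1.111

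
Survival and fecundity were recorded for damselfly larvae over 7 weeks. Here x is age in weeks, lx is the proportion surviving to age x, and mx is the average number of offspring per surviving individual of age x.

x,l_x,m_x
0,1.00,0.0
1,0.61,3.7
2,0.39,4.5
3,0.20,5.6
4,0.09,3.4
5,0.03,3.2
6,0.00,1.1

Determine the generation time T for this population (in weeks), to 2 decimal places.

1.96

lx·mx: 0, 2.257, 1.755, 1.12, 0.306, 0.096, 0 → R0 = 5.534
x·lx·mx: 0, 2.257, 3.51, 3.36, 1.224, 0.48, 0 → Σ = 10.831
T = 10.831 / 5.534 = 1.957174… → 1.96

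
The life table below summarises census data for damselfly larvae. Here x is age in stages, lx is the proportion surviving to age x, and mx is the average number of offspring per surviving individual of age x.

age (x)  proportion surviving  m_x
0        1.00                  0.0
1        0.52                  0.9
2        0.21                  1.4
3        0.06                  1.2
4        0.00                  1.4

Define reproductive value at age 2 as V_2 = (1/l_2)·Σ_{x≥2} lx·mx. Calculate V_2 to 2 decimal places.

1.74

lx·mx for x ≥ 2: 0.294, 0.072, 0 → sum = 0.366
V_2 = 0.366 / l_2 = 0.366 / 0.21 = 1.742857… → 1.74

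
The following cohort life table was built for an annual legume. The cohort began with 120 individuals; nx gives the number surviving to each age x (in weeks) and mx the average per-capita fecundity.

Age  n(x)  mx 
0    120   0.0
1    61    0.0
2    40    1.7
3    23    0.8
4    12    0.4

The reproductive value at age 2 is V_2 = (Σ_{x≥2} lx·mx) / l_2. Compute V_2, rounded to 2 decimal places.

lx = nx/n0 = nx/120: 1, 0.50833…, 0.33333…, 0.19167…, 0.1
lx·mx for x ≥ 2: 0.566667…, 0.153333…, 0.04 → sum = 0.76…
V_2 = 0.76… / l_2 = 0.76… / 0.333333… = 2.28… → 2.28

2.28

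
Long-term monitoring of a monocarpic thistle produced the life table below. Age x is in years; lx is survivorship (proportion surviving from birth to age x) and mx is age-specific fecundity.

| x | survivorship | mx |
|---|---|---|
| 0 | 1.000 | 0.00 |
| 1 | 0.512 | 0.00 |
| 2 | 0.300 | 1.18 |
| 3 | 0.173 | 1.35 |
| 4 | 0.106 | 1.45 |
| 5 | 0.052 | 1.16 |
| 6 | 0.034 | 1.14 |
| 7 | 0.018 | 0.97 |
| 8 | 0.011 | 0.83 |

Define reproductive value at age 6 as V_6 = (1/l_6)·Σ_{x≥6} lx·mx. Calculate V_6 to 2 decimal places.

lx·mx for x ≥ 6: 0.03876, 0.01746, 0.00913 → sum = 0.06535
V_6 = 0.06535 / l_6 = 0.06535 / 0.034 = 1.922059… → 1.92

1.92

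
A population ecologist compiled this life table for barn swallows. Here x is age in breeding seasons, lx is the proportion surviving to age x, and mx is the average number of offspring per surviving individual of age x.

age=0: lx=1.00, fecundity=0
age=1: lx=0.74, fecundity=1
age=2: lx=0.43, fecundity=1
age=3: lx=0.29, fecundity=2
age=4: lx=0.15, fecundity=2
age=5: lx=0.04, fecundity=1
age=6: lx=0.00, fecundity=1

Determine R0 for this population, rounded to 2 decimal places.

lx·mx by age: 0, 0.74, 0.43, 0.58, 0.3, 0.04, 0
R0 = Σ lx·mx = 2.09 → 2.09

2.09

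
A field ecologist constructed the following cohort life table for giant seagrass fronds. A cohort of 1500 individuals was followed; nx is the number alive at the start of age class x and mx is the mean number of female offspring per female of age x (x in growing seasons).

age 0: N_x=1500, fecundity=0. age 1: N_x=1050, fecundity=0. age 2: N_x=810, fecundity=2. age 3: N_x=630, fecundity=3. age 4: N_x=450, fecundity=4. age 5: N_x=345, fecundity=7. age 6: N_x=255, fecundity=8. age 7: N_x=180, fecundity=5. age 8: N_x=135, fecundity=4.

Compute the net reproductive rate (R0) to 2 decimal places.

lx = nx/n0 = nx/1500: 1, 0.7, 0.54, 0.42, 0.3, 0.23, 0.17, 0.12, 0.09
lx·mx by age: 0, 0, 1.08, 1.26, 1.2, 1.61, 1.36, 0.6, 0.36
R0 = Σ lx·mx = 7.47 → 7.47

7.47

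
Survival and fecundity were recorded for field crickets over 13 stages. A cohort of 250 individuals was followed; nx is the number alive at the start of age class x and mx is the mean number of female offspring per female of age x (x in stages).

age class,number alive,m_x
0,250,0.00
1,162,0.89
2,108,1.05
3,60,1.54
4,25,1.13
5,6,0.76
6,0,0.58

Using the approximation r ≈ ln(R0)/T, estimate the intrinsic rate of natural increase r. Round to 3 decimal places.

0.208

lx = nx/n0 = nx/250: 1, 0.648, 0.432, 0.24, 0.1, 0.024, 0
R0 = Σ lx·mx = 0 + 0.57672 + 0.4536 + 0.3696 + 0.113 + 0.01824 + 0 = 1.53116
Σ x·lx·mx = 3.13592; T = 3.13592/1.53116 = 2.04807…
r ≈ ln(R0)/T = ln(1.53116)/2.04807… = 0.20801… → 0.208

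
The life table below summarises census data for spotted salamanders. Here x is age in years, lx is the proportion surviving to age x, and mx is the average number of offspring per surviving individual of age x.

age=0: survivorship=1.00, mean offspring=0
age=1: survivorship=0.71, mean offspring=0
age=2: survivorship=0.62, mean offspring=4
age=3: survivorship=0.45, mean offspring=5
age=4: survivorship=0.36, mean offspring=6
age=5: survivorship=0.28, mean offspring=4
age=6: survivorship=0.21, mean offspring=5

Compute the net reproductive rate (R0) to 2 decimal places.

9.06

lx·mx by age: 0, 0, 2.48, 2.25, 2.16, 1.12, 1.05
R0 = Σ lx·mx = 9.06 → 9.06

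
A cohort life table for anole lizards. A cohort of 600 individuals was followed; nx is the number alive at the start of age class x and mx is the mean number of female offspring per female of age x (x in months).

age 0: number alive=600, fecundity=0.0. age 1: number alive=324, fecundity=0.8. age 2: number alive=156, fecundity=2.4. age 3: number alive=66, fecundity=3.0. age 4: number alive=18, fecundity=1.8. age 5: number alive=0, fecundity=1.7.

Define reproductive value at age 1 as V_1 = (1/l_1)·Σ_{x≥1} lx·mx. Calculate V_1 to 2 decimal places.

2.67

lx = nx/n0 = nx/600: 1, 0.54, 0.26, 0.11, 0.03, 0
lx·mx for x ≥ 1: 0.432, 0.624, 0.33, 0.054, 0 → sum = 1.44
V_1 = 1.44 / l_1 = 1.44 / 0.54 = 2.666667… → 2.67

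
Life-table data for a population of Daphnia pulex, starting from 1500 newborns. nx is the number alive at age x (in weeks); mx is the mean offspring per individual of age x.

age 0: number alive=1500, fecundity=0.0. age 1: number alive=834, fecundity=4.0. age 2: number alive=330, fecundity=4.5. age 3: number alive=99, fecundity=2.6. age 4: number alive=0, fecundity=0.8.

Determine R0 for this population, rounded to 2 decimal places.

lx = nx/n0 = nx/1500: 1, 0.556, 0.22, 0.066, 0
lx·mx by age: 0, 2.224, 0.99, 0.1716, 0
R0 = Σ lx·mx = 3.3856 → 3.39

3.39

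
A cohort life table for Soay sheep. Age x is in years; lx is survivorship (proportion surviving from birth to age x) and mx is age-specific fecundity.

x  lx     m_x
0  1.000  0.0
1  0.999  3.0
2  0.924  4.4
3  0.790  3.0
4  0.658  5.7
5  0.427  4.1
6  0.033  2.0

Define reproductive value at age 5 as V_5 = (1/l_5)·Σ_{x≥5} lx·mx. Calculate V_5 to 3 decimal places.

lx·mx for x ≥ 5: 1.7507, 0.066 → sum = 1.8167
V_5 = 1.8167 / l_5 = 1.8167 / 0.427 = 4.254567… → 4.255

4.255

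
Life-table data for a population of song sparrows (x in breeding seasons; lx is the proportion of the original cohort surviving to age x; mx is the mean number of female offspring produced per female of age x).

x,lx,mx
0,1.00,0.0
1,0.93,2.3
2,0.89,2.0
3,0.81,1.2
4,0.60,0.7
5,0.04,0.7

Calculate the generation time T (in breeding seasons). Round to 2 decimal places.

lx·mx: 0, 2.139, 1.78, 0.972, 0.42, 0.028 → R0 = 5.339
x·lx·mx: 0, 2.139, 3.56, 2.916, 1.68, 0.14 → Σ = 10.435
T = 10.435 / 5.339 = 1.954486… → 1.95

1.95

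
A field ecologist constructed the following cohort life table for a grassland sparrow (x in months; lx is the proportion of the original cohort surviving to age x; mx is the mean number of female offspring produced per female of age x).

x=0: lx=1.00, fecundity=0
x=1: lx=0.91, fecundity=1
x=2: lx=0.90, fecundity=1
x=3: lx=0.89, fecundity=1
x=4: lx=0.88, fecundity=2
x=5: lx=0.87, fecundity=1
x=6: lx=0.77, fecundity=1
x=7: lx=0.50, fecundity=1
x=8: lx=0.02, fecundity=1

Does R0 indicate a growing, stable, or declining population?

growing

R0 = Σ lx·mx = 0 + 0.91 + 0.9 + 0.89 + 1.76 + 0.87 + 0.77 + 0.5 + 0.02 = 6.62
R0 > 1, so the population is growing.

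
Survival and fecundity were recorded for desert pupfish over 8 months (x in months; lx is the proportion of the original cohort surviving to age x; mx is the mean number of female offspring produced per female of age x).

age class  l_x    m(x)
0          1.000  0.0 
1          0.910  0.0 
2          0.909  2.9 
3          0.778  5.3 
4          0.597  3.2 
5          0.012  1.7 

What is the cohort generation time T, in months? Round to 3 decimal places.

lx·mx: 0, 0, 2.6361, 4.1234, 1.9104, 0.0204 → R0 = 8.6903
x·lx·mx: 0, 0, 5.2722, 12.3702, 7.6416, 0.102 → Σ = 25.386
T = 25.386 / 8.6903 = 2.921188… → 2.921

2.921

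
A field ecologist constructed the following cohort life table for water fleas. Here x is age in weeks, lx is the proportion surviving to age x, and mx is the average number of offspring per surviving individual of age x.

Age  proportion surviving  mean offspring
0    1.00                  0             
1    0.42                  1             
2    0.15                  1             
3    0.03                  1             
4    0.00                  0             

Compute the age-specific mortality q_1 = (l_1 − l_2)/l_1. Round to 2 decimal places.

0.64

q_1 = (l_1 − l_2) / l_1 = (0.42 − 0.15) / 0.42
     = 0.27 / 0.42 = 0.642857… → 0.64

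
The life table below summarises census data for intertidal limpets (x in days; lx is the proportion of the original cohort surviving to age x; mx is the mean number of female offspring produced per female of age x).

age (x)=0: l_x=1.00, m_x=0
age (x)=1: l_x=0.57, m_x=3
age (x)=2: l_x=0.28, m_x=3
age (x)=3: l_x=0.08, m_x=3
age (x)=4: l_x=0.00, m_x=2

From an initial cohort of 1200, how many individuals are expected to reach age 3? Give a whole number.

96

Expected survivors = N0 · l_3 = 1200 × 0.08 = 96 → 96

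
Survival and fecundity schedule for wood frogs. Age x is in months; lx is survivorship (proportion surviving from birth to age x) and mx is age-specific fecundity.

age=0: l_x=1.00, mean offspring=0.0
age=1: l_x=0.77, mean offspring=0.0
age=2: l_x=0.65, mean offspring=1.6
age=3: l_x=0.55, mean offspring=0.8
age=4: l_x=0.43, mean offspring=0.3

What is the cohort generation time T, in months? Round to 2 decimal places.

2.43

lx·mx: 0, 0, 1.04, 0.44, 0.129 → R0 = 1.609
x·lx·mx: 0, 0, 2.08, 1.32, 0.516 → Σ = 3.916
T = 3.916 / 1.609 = 2.43381… → 2.43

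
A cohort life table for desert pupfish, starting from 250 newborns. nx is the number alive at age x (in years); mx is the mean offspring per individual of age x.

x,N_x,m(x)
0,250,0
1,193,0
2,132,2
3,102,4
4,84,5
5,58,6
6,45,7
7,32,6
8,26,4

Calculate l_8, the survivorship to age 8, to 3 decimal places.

0.104

l_8 = n_8/n_0 = 26/250 = 0.104 → 0.104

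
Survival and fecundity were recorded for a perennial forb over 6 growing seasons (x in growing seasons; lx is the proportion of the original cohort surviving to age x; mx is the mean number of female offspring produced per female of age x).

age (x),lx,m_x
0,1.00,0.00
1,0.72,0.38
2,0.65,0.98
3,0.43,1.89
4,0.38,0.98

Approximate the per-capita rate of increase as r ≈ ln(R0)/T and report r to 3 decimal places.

0.283

R0 = Σ lx·mx = 0 + 0.2736 + 0.637 + 0.8127 + 0.3724 = 2.0957
Σ x·lx·mx = 5.4753; T = 5.4753/2.0957 = 2.61264…
r ≈ ln(R0)/T = ln(2.0957)/2.61264… = 0.2832… → 0.283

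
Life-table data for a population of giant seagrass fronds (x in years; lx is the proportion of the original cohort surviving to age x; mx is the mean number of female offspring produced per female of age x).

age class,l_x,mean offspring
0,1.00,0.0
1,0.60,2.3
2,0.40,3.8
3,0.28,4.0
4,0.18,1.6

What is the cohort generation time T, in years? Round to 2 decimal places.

2.07

lx·mx: 0, 1.38, 1.52, 1.12, 0.288 → R0 = 4.308
x·lx·mx: 0, 1.38, 3.04, 3.36, 1.152 → Σ = 8.932
T = 8.932 / 4.308 = 2.073352… → 2.07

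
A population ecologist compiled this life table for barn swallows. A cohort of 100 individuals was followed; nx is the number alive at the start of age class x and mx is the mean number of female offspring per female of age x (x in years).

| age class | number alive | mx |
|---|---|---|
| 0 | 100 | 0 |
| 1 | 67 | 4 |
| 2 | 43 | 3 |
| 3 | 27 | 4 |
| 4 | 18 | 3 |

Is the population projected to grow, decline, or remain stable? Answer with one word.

growing

lx = nx/n0 = nx/100: 1, 0.67, 0.43, 0.27, 0.18
R0 = Σ lx·mx = 0 + 2.68 + 1.29 + 1.08 + 0.54 = 5.59
R0 > 1, so the population is growing.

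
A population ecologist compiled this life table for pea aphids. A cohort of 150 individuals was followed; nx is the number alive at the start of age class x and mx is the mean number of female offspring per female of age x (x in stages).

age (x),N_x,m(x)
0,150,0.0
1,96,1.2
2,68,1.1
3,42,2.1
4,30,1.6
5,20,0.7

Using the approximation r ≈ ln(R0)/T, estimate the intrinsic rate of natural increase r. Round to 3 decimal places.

0.352

lx = nx/n0 = nx/150: 1, 0.64, 0.45333…, 0.28, 0.2, 0.13333…
R0 = Σ lx·mx = 0 + 0.768 + 0.49867… + 0.588 + 0.32 + 0.09333… = 2.268…
Σ x·lx·mx = 5.276…; T = 5.276…/2.268… = 2.32628…
r ≈ ln(R0)/T = ln(2.268…)/2.32628… = 0.35202… → 0.352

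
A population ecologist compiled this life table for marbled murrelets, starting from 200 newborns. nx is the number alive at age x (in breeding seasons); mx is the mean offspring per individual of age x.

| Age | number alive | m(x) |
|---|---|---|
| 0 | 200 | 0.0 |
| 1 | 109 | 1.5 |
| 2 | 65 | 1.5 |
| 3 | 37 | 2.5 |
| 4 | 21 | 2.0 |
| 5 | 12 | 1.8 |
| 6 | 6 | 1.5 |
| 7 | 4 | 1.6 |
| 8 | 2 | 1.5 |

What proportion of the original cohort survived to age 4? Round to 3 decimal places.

l_4 = n_4/n_0 = 21/200 = 0.105 → 0.105

0.105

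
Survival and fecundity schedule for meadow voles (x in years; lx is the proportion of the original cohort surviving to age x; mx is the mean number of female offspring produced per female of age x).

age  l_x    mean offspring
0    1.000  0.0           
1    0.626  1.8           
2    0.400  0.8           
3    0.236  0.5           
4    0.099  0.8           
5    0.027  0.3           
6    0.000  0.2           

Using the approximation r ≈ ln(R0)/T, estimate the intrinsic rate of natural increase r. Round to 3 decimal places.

R0 = Σ lx·mx = 0 + 1.1268 + 0.32 + 0.118 + 0.0792 + 0.0081 + 0 = 1.6521
Σ x·lx·mx = 2.4781; T = 2.4781/1.6521 = 1.49997…
r ≈ ln(R0)/T = ln(1.6521)/1.49997… = 0.3347… → 0.335

0.335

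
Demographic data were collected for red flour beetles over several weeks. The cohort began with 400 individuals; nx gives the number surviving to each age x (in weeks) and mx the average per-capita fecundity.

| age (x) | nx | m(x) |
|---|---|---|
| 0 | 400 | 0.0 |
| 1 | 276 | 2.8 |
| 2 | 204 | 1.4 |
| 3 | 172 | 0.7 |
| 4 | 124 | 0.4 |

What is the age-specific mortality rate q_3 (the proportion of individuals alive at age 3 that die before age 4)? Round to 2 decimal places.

0.28

lx = nx/n0 = nx/400: 1, 0.69, 0.51, 0.43, 0.31
q_3 = (l_3 − l_4) / l_3 = (0.43 − 0.31) / 0.43
     = 0.12 / 0.43 = 0.27907… → 0.28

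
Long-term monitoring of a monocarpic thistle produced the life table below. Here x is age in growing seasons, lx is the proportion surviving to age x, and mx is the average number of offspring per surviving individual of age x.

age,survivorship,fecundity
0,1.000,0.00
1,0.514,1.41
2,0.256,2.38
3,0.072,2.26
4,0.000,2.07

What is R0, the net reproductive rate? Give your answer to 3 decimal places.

lx·mx by age: 0, 0.72474, 0.60928, 0.16272, 0
R0 = Σ lx·mx = 1.49674 → 1.497

1.497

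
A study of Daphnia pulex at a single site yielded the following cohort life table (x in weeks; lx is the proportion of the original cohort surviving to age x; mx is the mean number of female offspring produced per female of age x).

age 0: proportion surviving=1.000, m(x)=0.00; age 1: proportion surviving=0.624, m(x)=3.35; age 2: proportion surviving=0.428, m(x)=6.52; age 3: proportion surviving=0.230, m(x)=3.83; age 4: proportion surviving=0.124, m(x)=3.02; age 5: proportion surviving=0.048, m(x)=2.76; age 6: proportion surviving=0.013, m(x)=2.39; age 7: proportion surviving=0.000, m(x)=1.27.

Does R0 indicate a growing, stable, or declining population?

growing

R0 = Σ lx·mx = 0 + 2.0904 + 2.79056 + 0.8809 + 0.37448 + 0.13248 + 0.03107 + 0 = 6.29989
R0 > 1, so the population is growing.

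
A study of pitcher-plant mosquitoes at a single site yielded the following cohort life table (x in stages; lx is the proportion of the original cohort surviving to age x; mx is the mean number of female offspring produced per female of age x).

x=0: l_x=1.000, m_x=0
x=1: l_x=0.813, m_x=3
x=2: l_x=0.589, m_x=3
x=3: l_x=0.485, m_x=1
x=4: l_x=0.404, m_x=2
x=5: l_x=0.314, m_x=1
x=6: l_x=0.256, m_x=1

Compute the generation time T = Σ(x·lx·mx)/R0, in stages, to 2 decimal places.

lx·mx: 0, 2.439, 1.767, 0.485, 0.808, 0.314, 0.256 → R0 = 6.069
x·lx·mx: 0, 2.439, 3.534, 1.455, 3.232, 1.57, 1.536 → Σ = 13.766
T = 13.766 / 6.069 = 2.268248… → 2.27

2.27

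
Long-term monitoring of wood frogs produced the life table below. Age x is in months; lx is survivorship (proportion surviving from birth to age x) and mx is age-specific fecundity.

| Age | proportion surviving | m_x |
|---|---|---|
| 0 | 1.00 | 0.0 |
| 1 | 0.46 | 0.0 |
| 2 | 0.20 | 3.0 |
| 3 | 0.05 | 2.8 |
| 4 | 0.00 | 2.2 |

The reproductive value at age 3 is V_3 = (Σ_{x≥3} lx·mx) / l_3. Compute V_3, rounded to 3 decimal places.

lx·mx for x ≥ 3: 0.14, 0 → sum = 0.14
V_3 = 0.14 / l_3 = 0.14 / 0.05 = 2.8 → 2.800

2.800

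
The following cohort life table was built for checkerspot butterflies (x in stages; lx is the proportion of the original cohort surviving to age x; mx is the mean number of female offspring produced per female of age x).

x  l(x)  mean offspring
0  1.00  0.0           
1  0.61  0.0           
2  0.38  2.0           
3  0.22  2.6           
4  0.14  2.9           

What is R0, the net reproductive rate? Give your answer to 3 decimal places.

1.738

lx·mx by age: 0, 0, 0.76, 0.572, 0.406
R0 = Σ lx·mx = 1.738 → 1.738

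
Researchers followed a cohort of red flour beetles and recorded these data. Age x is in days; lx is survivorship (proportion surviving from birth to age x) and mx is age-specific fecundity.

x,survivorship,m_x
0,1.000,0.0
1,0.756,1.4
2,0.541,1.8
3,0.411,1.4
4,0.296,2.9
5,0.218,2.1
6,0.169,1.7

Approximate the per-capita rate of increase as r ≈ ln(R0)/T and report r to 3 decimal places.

0.497

R0 = Σ lx·mx = 0 + 1.0584 + 0.9738 + 0.5754 + 0.8584 + 0.4578 + 0.2873 = 4.2111
Σ x·lx·mx = 12.1786; T = 12.1786/4.2111 = 2.89202…
r ≈ ln(R0)/T = ln(4.2111)/2.89202… = 0.49713… → 0.497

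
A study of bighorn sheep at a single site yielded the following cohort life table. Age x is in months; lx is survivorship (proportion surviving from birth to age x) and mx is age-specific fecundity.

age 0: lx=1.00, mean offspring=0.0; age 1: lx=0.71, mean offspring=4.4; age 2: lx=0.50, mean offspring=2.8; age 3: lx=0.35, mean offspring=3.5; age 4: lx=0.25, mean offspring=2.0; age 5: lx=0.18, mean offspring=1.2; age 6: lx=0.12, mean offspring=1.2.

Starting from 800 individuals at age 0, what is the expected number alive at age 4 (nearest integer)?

Expected survivors = N0 · l_4 = 800 × 0.25 = 200 → 200

200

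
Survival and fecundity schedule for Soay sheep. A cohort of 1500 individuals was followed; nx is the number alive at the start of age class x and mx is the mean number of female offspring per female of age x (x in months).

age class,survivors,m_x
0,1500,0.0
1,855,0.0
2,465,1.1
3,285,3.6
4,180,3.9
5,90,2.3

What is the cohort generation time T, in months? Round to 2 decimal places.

lx = nx/n0 = nx/1500: 1, 0.57, 0.31, 0.19, 0.12, 0.06
lx·mx: 0, 0, 0.341, 0.684, 0.468, 0.138 → R0 = 1.631
x·lx·mx: 0, 0, 0.682, 2.052, 1.872, 0.69 → Σ = 5.296
T = 5.296 / 1.631 = 3.247088… → 3.25

3.25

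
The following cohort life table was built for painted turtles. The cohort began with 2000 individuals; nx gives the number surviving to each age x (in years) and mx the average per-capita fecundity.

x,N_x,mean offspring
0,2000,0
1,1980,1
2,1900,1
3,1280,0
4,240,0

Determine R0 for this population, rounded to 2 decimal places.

1.94

lx = nx/n0 = nx/2000: 1, 0.99, 0.95, 0.64, 0.12
lx·mx by age: 0, 0.99, 0.95, 0, 0
R0 = Σ lx·mx = 1.94 → 1.94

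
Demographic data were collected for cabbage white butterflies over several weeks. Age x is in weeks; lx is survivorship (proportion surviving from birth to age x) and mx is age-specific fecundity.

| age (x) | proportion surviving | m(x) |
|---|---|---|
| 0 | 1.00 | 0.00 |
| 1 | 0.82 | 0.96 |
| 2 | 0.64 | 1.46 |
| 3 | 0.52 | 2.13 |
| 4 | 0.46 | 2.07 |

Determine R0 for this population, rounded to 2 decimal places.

lx·mx by age: 0, 0.7872, 0.9344, 1.1076, 0.9522
R0 = Σ lx·mx = 3.7814 → 3.78

3.78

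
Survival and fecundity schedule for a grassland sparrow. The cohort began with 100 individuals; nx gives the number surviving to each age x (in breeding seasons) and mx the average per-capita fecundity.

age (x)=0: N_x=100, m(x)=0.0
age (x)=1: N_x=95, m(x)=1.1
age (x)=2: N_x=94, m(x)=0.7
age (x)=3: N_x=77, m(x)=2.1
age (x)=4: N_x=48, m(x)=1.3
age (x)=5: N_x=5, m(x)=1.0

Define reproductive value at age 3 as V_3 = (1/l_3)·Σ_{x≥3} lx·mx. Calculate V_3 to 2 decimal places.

2.98

lx = nx/n0 = nx/100: 1, 0.95, 0.94, 0.77, 0.48, 0.05
lx·mx for x ≥ 3: 1.617, 0.624, 0.05 → sum = 2.291
V_3 = 2.291 / l_3 = 2.291 / 0.77 = 2.975325… → 2.98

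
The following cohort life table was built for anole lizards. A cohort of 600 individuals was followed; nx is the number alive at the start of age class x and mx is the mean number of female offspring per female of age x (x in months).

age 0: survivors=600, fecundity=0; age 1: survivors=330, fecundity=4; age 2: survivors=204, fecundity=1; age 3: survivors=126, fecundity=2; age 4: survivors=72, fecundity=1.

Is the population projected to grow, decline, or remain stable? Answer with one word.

growing

lx = nx/n0 = nx/600: 1, 0.55, 0.34, 0.21, 0.12
R0 = Σ lx·mx = 0 + 2.2 + 0.34 + 0.42 + 0.12 = 3.08
R0 > 1, so the population is growing.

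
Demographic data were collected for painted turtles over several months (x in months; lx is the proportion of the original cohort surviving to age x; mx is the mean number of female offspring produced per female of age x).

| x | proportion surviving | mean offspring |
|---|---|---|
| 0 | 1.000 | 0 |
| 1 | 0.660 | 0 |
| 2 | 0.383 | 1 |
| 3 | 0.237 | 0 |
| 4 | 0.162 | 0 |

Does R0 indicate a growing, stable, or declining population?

R0 = Σ lx·mx = 0 + 0 + 0.383 + 0 + 0 = 0.383
R0 < 1, so the population is declining.

declining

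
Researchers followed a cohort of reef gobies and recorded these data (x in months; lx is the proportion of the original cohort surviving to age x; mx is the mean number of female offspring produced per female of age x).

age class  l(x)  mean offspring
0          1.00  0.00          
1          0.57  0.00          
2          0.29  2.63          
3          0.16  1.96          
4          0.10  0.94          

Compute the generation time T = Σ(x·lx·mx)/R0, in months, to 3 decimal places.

2.429

lx·mx: 0, 0, 0.7627, 0.3136, 0.094 → R0 = 1.1703
x·lx·mx: 0, 0, 1.5254, 0.9408, 0.376 → Σ = 2.8422
T = 2.8422 / 1.1703 = 2.428608… → 2.429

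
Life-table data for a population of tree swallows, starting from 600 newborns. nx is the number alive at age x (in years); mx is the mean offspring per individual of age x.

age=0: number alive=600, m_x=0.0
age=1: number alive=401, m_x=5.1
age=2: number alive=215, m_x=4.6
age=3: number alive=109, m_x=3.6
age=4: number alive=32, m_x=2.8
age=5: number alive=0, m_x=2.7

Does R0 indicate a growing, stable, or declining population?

lx = nx/n0 = nx/600: 1, 0.66833…, 0.35833…, 0.18167…, 0.05333…, 0
R0 = Σ lx·mx = 0 + 3.4085… + 1.648333… + 0.654… + 0.149333… + 0 = 5.860167…
R0 > 1, so the population is growing.

growing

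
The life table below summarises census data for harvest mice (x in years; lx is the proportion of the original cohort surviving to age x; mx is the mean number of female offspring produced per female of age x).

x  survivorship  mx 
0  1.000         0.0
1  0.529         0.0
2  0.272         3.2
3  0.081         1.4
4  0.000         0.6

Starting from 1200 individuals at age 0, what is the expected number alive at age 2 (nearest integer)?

Expected survivors = N0 · l_2 = 1200 × 0.272 = 326.4 → 326

326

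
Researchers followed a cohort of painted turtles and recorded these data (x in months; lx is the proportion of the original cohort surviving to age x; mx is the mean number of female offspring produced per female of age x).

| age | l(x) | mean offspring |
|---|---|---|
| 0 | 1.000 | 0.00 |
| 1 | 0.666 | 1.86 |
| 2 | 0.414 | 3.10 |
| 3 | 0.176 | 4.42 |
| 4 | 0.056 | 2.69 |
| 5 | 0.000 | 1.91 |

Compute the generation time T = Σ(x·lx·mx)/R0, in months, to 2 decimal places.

lx·mx: 0, 1.23876, 1.2834, 0.77792, 0.15064, 0 → R0 = 3.45072
x·lx·mx: 0, 1.23876, 2.5668, 2.33376, 0.60256, 0 → Σ = 6.74188
T = 6.74188 / 3.45072 = 1.95376… → 1.95

1.95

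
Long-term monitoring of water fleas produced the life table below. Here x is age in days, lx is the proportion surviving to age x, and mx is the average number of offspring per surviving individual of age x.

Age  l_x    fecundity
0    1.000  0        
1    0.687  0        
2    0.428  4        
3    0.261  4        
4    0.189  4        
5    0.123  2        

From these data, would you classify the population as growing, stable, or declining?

growing

R0 = Σ lx·mx = 0 + 0 + 1.712 + 1.044 + 0.756 + 0.246 = 3.758
R0 > 1, so the population is growing.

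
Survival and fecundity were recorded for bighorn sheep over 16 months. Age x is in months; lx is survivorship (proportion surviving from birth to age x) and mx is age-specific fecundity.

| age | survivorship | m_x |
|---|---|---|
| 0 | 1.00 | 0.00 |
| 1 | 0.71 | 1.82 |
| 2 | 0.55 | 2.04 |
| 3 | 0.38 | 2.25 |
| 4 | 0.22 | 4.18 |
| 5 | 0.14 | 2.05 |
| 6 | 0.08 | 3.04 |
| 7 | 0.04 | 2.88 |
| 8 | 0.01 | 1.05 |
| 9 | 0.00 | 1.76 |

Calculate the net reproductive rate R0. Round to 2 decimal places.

lx·mx by age: 0, 1.2922, 1.122, 0.855, 0.9196, 0.287, 0.2432, 0.1152, 0.0105, 0
R0 = Σ lx·mx = 4.8447 → 4.84

4.84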